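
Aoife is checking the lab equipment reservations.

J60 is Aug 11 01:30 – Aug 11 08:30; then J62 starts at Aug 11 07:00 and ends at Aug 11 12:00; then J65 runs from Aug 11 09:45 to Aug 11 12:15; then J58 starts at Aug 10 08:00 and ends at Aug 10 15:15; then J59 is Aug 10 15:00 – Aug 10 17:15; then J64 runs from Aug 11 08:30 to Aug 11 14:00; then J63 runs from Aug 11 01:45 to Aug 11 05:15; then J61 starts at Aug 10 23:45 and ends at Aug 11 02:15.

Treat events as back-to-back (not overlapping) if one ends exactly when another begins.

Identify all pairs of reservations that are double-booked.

Sorted by start: J58, J59, J61, J60, J63, J62, J64, J65.
J59 starts before J58 ends → J58 and J59 overlap.
J61 starts after J58 ends; J58 is clear from here.
J61 starts after J59 ends; J59 is clear from here.
J60 starts before J61 ends → J61 and J60 overlap.
J63 starts before J61 ends → J61 and J63 overlap.
J62 starts after J61 ends; J61 is clear from here.
J63 starts before J60 ends → J60 and J63 overlap.
J62 starts before J60 ends → J60 and J62 overlap.
J64 starts exactly when J60 ends (back-to-back, no overlap); J60 is clear from here.
J62 starts after J63 ends; J63 is clear from here.
J64 starts before J62 ends → J62 and J64 overlap.
J65 starts before J62 ends → J62 and J65 overlap.
J65 starts before J64 ends → J64 and J65 overlap.

J58 & J59, J60 & J61, J60 & J62, J60 & J63, J61 & J63, J62 & J64, J62 & J65, J64 & J65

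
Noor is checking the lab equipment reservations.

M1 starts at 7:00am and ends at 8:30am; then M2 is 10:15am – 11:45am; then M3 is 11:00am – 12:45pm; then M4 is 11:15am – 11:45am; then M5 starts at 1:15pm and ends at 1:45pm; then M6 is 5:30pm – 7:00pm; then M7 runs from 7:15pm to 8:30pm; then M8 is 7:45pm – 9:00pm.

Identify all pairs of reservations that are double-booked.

M2 & M3, M2 & M4, M3 & M4, M7 & M8

Sorted by start: M1, M2, M3, M4, M5, M6, M7, M8.
M2 starts after M1 ends — done with M1.
M3 starts before M2 ends → M2 and M3 overlap.
M4 starts before M2 ends → M2 and M4 overlap.
M5 starts after M2 ends — done with M2.
M4 starts before M3 ends → M3 and M4 overlap.
M5 starts after M3 ends — done with M3.
M5 starts after M4 ends — done with M4.
M6 starts after M5 ends — done with M5.
M7 starts after M6 ends — done with M6.
M8 starts before M7 ends → M7 and M8 overlap.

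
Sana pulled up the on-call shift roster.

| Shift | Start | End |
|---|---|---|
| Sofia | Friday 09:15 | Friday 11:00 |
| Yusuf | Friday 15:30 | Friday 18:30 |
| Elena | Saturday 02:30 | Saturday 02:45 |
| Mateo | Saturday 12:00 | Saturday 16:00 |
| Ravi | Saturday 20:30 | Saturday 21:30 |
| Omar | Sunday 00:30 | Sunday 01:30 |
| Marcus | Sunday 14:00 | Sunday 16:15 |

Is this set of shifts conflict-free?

Sorted by start: Sofia, Yusuf, Elena, Mateo, Ravi, Omar, Marcus.
Yusuf starts after Sofia ends, so nothing later overlaps Sofia either.
Elena starts after Yusuf ends, so nothing later overlaps Yusuf either.
Mateo starts after Elena ends, so nothing later overlaps Elena either.
Ravi starts after Mateo ends, so nothing later overlaps Mateo either.
Omar starts after Ravi ends, so nothing later overlaps Ravi either.
Marcus starts after Omar ends.
Every pair is clear; the schedule has no overlaps.

Yes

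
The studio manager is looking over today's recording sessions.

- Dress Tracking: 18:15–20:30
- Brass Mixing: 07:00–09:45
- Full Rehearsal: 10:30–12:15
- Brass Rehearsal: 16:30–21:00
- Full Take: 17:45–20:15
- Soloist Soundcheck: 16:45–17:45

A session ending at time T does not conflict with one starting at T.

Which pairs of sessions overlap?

Sorted by start: Brass Mixing, Full Rehearsal, Brass Rehearsal, Soloist Soundcheck, Full Take, Dress Tracking.
Full Rehearsal starts after Brass Mixing ends; Brass Mixing is clear from here.
Brass Rehearsal starts after Full Rehearsal ends; Full Rehearsal is clear from here.
Soloist Soundcheck starts before Brass Rehearsal ends → Brass Rehearsal and Soloist Soundcheck overlap.
Full Take starts before Brass Rehearsal ends → Brass Rehearsal and Full Take overlap.
Dress Tracking starts before Brass Rehearsal ends → Brass Rehearsal and Dress Tracking overlap.
Full Take starts exactly when Soloist Soundcheck ends (back-to-back, no overlap); Soloist Soundcheck is clear from here.
Dress Tracking starts before Full Take ends → Full Take and Dress Tracking overlap.

Brass Rehearsal & Dress Tracking, Brass Rehearsal & Full Take, Brass Rehearsal & Soloist Soundcheck, Dress Tracking & Full Take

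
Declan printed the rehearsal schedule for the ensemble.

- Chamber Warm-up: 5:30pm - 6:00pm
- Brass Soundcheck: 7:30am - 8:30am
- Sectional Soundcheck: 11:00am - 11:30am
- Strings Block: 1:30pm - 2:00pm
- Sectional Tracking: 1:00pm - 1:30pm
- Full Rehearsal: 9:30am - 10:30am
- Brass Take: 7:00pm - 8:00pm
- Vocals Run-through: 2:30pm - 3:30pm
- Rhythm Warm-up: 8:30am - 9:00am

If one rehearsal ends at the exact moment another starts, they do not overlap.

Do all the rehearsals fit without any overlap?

Sorted by start: Brass Soundcheck, Rhythm Warm-up, Full Rehearsal, Sectional Soundcheck, Sectional Tracking, Strings Block, Vocals Run-through, Chamber Warm-up, Brass Take.
Rhythm Warm-up starts exactly when Brass Soundcheck ends (back-to-back, no overlap), so Brass Soundcheck has no further overlaps.
Full Rehearsal starts after Rhythm Warm-up ends, so Rhythm Warm-up has no further overlaps.
Sectional Soundcheck starts after Full Rehearsal ends, so Full Rehearsal has no further overlaps.
Sectional Tracking starts after Sectional Soundcheck ends, so Sectional Soundcheck has no further overlaps.
Strings Block starts exactly when Sectional Tracking ends (back-to-back, no overlap), so Sectional Tracking has no further overlaps.
Vocals Run-through starts after Strings Block ends, so Strings Block has no further overlaps.
Chamber Warm-up starts after Vocals Run-through ends, so Vocals Run-through has no further overlaps.
Brass Take starts after Chamber Warm-up ends.
Every pair is clear; the schedule has no overlaps.

Yes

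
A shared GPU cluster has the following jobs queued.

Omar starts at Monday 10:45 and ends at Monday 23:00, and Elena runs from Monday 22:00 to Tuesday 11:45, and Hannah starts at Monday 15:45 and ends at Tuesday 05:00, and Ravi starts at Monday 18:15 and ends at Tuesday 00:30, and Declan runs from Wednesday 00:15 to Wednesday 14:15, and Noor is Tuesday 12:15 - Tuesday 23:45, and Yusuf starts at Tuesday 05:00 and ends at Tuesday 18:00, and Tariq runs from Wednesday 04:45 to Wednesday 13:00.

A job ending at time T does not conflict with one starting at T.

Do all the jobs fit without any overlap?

No

Sorted by start: Omar, Hannah, Ravi, Elena, Yusuf, Noor, Declan, Tariq.
Hannah starts before Omar ends → Omar and Hannah overlap.
That's a conflict, so the schedule is not conflict-free.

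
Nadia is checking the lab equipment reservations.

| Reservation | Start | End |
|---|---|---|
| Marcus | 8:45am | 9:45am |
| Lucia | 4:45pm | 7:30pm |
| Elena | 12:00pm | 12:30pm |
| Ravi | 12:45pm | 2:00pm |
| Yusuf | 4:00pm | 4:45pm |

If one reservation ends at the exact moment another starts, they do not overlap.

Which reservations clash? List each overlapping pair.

Sorted by start: Marcus, Elena, Ravi, Yusuf, Lucia.
Elena starts after Marcus ends, so nothing later overlaps Marcus either.
Ravi starts after Elena ends, so nothing later overlaps Elena either.
Yusuf starts after Ravi ends, so nothing later overlaps Ravi either.
Lucia starts exactly when Yusuf ends (back-to-back, no overlap).

none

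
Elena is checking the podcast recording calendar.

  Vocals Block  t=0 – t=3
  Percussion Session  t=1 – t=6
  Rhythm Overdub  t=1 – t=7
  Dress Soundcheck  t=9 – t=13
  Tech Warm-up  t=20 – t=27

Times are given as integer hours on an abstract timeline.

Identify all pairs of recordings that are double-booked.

Percussion Session & Rhythm Overdub, Percussion Session & Vocals Block, Rhythm Overdub & Vocals Block

Sorted by start: Vocals Block, Percussion Session, Rhythm Overdub, Dress Soundcheck, Tech Warm-up.
Percussion Session starts before Vocals Block ends → Vocals Block and Percussion Session overlap.
Rhythm Overdub starts before Vocals Block ends → Vocals Block and Rhythm Overdub overlap.
Dress Soundcheck starts after Vocals Block ends — done with Vocals Block.
Rhythm Overdub starts before Percussion Session ends → Percussion Session and Rhythm Overdub overlap.
Dress Soundcheck starts after Percussion Session ends — done with Percussion Session.
Dress Soundcheck starts after Rhythm Overdub ends — done with Rhythm Overdub.
Tech Warm-up starts after Dress Soundcheck ends.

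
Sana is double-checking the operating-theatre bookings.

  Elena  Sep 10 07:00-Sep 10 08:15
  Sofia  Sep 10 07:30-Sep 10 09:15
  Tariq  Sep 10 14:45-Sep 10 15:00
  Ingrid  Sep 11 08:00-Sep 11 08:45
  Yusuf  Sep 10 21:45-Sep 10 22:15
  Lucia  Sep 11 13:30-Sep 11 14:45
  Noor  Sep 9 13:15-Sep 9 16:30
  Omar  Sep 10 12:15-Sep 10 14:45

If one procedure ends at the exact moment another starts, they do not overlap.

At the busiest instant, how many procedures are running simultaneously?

Walk through starts and ends in time order (an end at T is processed before a start at T):
Sep 9 13:15 start Noor → 1
Sep 9 16:30 end Noor → 0
Sep 10 07:00 start Elena → 1
Sep 10 07:30 start Sofia → 2
Sep 10 08:15 end Elena → 1
Sep 10 09:15 end Sofia → 0
Sep 10 12:15 start Omar → 1
Sep 10 14:45 end Omar → 0
Sep 10 14:45 start Tariq → 1
Sep 10 15:00 end Tariq → 0
Sep 10 21:45 start Yusuf → 1
Sep 10 22:15 end Yusuf → 0
Sep 11 08:00 start Ingrid → 1
Sep 11 08:45 end Ingrid → 0
Sep 11 13:30 start Lucia → 1
Sep 11 14:45 end Lucia → 0
Peak is 2, at Sep 10 07:30 (Elena, Sofia).

2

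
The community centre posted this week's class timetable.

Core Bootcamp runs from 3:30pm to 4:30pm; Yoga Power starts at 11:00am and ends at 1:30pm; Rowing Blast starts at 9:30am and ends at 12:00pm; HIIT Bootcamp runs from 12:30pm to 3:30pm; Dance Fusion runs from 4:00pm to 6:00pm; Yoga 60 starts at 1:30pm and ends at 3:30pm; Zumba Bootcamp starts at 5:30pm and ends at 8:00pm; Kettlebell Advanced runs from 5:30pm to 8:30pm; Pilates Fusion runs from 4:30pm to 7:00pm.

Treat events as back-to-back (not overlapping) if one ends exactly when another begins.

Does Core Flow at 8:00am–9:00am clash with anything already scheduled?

Rowing Blast: starts 9:30am at or after Core Flow ends 9:00am → clear.
Yoga Power: starts 11:00am at or after Core Flow ends 9:00am → clear.
HIIT Bootcamp: starts 12:30pm at or after Core Flow ends 9:00am → clear.
Yoga 60: starts 1:30pm at or after Core Flow ends 9:00am → clear.
Core Bootcamp: starts 3:30pm at or after Core Flow ends 9:00am → clear.
Dance Fusion: starts 4:00pm at or after Core Flow ends 9:00am → clear.
Pilates Fusion: starts 4:30pm at or after Core Flow ends 9:00am → clear.
Zumba Bootcamp: starts 5:30pm at or after Core Flow ends 9:00am → clear.
Kettlebell Advanced: starts 5:30pm at or after Core Flow ends 9:00am → clear.

No — it doesn't clash with anything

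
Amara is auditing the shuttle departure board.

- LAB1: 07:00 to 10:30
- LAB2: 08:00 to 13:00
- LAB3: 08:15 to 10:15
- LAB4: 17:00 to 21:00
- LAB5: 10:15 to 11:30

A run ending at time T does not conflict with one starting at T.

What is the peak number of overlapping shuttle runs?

Sweep the timeline, counting +1 at each start and −1 at each end (ends before starts at a tie):
07:00 start LAB1 → 1
08:00 start LAB2 → 2
08:15 start LAB3 → 3
10:15 end LAB3 → 2
10:15 start LAB5 → 3
10:30 end LAB1 → 2
11:30 end LAB5 → 1
13:00 end LAB2 → 0
17:00 start LAB4 → 1
21:00 end LAB4 → 0
Peak is 3, at 08:15 (LAB1, LAB2, LAB3).

3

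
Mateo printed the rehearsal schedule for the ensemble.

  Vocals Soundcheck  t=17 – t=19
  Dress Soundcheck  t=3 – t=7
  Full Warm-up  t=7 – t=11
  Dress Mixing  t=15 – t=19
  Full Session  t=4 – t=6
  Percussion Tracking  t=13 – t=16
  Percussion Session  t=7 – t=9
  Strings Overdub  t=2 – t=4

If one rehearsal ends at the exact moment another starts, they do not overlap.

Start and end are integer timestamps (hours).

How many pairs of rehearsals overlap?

Sorted by start: Strings Overdub, Dress Soundcheck, Full Session, Full Warm-up, Percussion Session, Percussion Tracking, Dress Mixing, Vocals Soundcheck.
Dress Soundcheck starts before Strings Overdub ends → Strings Overdub and Dress Soundcheck overlap.
Full Session starts exactly when Strings Overdub ends (back-to-back, no overlap), so nothing later overlaps Strings Overdub either.
Full Session starts before Dress Soundcheck ends → Dress Soundcheck and Full Session overlap.
Full Warm-up starts exactly when Dress Soundcheck ends (back-to-back, no overlap), so nothing later overlaps Dress Soundcheck either.
Full Warm-up starts after Full Session ends, so nothing later overlaps Full Session either.
Percussion Session starts before Full Warm-up ends → Full Warm-up and Percussion Session overlap.
Percussion Tracking starts after Full Warm-up ends, so nothing later overlaps Full Warm-up either.
Percussion Tracking starts after Percussion Session ends, so nothing later overlaps Percussion Session either.
Dress Mixing starts before Percussion Tracking ends → Percussion Tracking and Dress Mixing overlap.
Vocals Soundcheck starts after Percussion Tracking ends.
Vocals Soundcheck starts before Dress Mixing ends → Dress Mixing and Vocals Soundcheck overlap.
Overlapping pairs: Dress Mixing & Percussion Tracking, Dress Mixing & Vocals Soundcheck, Dress Soundcheck & Full Session, Dress Soundcheck & Strings Overdub, Full Warm-up & Percussion Session — 5 in total.

5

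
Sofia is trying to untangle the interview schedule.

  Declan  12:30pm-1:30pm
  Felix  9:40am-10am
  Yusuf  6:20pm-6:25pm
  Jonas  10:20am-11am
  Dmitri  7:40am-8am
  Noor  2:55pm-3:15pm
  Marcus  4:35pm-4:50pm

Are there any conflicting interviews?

No

Two intervals overlap when each starts before the other ends.
Sorted by start: Dmitri, Felix, Jonas, Declan, Noor, Marcus, Yusuf.
Felix starts after Dmitri ends; Dmitri is clear from here.
Jonas starts after Felix ends; Felix is clear from here.
Declan starts after Jonas ends; Jonas is clear from here.
Noor starts after Declan ends; Declan is clear from here.
Marcus starts after Noor ends; Noor is clear from here.
Yusuf starts after Marcus ends.
Every pair is clear; the schedule has no overlaps.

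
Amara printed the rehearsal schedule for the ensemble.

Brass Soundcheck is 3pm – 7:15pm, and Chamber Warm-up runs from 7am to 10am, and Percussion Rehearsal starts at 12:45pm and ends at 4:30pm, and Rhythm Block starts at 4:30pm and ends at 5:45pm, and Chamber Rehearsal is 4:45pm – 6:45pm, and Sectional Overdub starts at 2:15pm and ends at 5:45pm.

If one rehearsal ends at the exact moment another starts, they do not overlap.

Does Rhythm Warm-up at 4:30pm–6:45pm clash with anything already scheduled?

Chamber Warm-up: ends 10am at or before Rhythm Warm-up starts 4:30pm → clear.
Percussion Rehearsal: ends 4:30pm at or before Rhythm Warm-up starts 4:30pm → clear.
Sectional Overdub: starts 2:15pm before Rhythm Warm-up ends 6:45pm, and ends 5:45pm after Rhythm Warm-up starts 4:30pm → overlap.
Brass Soundcheck: starts 3pm before Rhythm Warm-up ends 6:45pm, and ends 7:15pm after Rhythm Warm-up starts 4:30pm → overlap.
Rhythm Block: starts 4:30pm before Rhythm Warm-up ends 6:45pm, and ends 5:45pm after Rhythm Warm-up starts 4:30pm → overlap.
Chamber Rehearsal: starts 4:45pm before Rhythm Warm-up ends 6:45pm, and ends 6:45pm after Rhythm Warm-up starts 4:30pm → overlap.
Rhythm Warm-up overlaps Rhythm Block, Sectional Overdub, Chamber Rehearsal, Brass Soundcheck.

Yes — it overlaps Brass Soundcheck, Chamber Rehearsal, Rhythm Block, Sectional Overdub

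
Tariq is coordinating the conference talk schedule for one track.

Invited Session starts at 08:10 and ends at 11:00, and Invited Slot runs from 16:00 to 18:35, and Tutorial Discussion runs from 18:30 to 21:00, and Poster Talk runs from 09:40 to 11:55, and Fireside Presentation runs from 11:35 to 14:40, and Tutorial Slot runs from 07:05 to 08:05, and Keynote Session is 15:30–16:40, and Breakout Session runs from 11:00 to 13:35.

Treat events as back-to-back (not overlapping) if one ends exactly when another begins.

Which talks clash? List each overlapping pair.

Breakout Session & Fireside Presentation, Breakout Session & Poster Talk, Fireside Presentation & Poster Talk, Invited Session & Poster Talk, Invited Slot & Keynote Session, Invited Slot & Tutorial Discussion

Sorted by start: Tutorial Slot, Invited Session, Poster Talk, Breakout Session, Fireside Presentation, Keynote Session, Invited Slot, Tutorial Discussion.
Invited Session starts after Tutorial Slot ends — done with Tutorial Slot.
Poster Talk starts before Invited Session ends → Invited Session and Poster Talk overlap.
Breakout Session starts exactly when Invited Session ends (back-to-back, no overlap) — done with Invited Session.
Breakout Session starts before Poster Talk ends → Poster Talk and Breakout Session overlap.
Fireside Presentation starts before Poster Talk ends → Poster Talk and Fireside Presentation overlap.
Keynote Session starts after Poster Talk ends — done with Poster Talk.
Fireside Presentation starts before Breakout Session ends → Breakout Session and Fireside Presentation overlap.
Keynote Session starts after Breakout Session ends — done with Breakout Session.
Keynote Session starts after Fireside Presentation ends — done with Fireside Presentation.
Invited Slot starts before Keynote Session ends → Keynote Session and Invited Slot overlap.
Tutorial Discussion starts after Keynote Session ends.
Tutorial Discussion starts before Invited Slot ends → Invited Slot and Tutorial Discussion overlap.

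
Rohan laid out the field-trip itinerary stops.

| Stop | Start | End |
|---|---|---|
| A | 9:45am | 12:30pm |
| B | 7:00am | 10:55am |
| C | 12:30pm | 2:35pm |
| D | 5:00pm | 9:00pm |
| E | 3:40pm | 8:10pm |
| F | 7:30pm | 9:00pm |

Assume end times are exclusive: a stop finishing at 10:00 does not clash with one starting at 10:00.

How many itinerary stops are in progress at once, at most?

Sort all start/end points and keep a running count:
7:00am start B → 1
9:45am start A → 2
10:55am end B → 1
12:30pm end A → 0
12:30pm start C → 1
2:35pm end C → 0
3:40pm start E → 1
5:00pm start D → 2
7:30pm start F → 3
8:10pm end E → 2
9:00pm end D → 1
9:00pm end F → 0
Peak is 3, at 7:30pm (D, E, F).

3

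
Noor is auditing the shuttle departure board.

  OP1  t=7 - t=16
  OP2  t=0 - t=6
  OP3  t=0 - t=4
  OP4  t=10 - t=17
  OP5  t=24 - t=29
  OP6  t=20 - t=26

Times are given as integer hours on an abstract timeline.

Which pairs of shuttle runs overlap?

Sorted by start: OP2, OP3, OP1, OP4, OP6, OP5.
OP3 starts before OP2 ends → OP2 and OP3 overlap.
OP1 starts after OP2 ends; OP2 is clear from here.
OP1 starts after OP3 ends; OP3 is clear from here.
OP4 starts before OP1 ends → OP1 and OP4 overlap.
OP6 starts after OP1 ends; OP1 is clear from here.
OP6 starts after OP4 ends; OP4 is clear from here.
OP5 starts before OP6 ends → OP6 and OP5 overlap.

OP1 & OP4, OP2 & OP3, OP5 & OP6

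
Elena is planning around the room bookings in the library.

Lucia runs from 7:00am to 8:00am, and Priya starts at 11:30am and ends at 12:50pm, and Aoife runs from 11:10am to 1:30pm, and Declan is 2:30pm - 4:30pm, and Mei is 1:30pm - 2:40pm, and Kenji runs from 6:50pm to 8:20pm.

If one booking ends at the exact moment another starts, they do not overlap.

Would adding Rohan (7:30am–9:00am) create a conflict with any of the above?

Lucia: starts 7:00am before Rohan ends 9:00am, and ends 8:00am after Rohan starts 7:30am → overlap.
Aoife: starts 11:10am at or after Rohan ends 9:00am → clear.
Priya: starts 11:30am at or after Rohan ends 9:00am → clear.
Mei: starts 1:30pm at or after Rohan ends 9:00am → clear.
Declan: starts 2:30pm at or after Rohan ends 9:00am → clear.
Kenji: starts 6:50pm at or after Rohan ends 9:00am → clear.
Rohan overlaps Lucia.

Yes — it overlaps Lucia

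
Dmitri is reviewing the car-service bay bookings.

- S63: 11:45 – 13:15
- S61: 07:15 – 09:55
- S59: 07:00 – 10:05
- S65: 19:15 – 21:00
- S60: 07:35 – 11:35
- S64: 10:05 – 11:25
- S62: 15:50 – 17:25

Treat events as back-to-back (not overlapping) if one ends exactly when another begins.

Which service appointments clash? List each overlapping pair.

S59 & S60, S59 & S61, S60 & S61, S60 & S64

Two intervals overlap when each starts before the other ends.
Sorted by start: S59, S61, S60, S64, S63, S62, S65.
S61 starts before S59 ends → S59 and S61 overlap.
S60 starts before S59 ends → S59 and S60 overlap.
S64 starts exactly when S59 ends (back-to-back, no overlap) — done with S59.
S60 starts before S61 ends → S61 and S60 overlap.
S64 starts after S61 ends — done with S61.
S64 starts before S60 ends → S60 and S64 overlap.
S63 starts after S60 ends — done with S60.
S63 starts after S64 ends — done with S64.
S62 starts after S63 ends — done with S63.
S65 starts after S62 ends.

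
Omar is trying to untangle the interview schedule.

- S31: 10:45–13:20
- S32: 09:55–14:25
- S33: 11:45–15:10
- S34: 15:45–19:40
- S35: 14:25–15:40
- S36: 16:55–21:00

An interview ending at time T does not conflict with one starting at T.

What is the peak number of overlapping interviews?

3

Sort all start/end points and keep a running count:
09:55 start S32 → 1
10:45 start S31 → 2
11:45 start S33 → 3
13:20 end S31 → 2
14:25 end S32 → 1
14:25 start S35 → 2
15:10 end S33 → 1
15:40 end S35 → 0
15:45 start S34 → 1
16:55 start S36 → 2
19:40 end S34 → 1
21:00 end S36 → 0
Peak is 3, at 11:45 (S31, S32, S33).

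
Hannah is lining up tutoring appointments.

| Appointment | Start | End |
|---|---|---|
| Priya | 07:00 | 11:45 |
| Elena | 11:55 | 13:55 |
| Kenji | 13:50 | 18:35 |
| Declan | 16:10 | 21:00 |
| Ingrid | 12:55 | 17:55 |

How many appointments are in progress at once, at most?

Sort all start/end points and keep a running count:
07:00 start Priya → 1
11:45 end Priya → 0
11:55 start Elena → 1
12:55 start Ingrid → 2
13:50 start Kenji → 3
13:55 end Elena → 2
16:10 start Declan → 3
17:55 end Ingrid → 2
18:35 end Kenji → 1
21:00 end Declan → 0
Peak is 3, at 13:50 (Elena, Ingrid, Kenji).

3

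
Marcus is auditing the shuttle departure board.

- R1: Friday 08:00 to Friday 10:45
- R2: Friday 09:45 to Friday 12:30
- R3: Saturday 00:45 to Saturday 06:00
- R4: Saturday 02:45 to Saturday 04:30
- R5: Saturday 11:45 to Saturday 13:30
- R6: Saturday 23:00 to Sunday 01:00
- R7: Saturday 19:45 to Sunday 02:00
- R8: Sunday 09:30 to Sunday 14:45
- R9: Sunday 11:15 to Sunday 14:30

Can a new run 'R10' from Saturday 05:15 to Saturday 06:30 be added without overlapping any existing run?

No — it overlaps R3

R1: ends Friday 10:45 at or before R10 starts Saturday 05:15 → clear.
R2: ends Friday 12:30 at or before R10 starts Saturday 05:15 → clear.
R3: starts Saturday 00:45 before R10 ends Saturday 06:30, and ends Saturday 06:00 after R10 starts Saturday 05:15 → overlap.
R4: ends Saturday 04:30 at or before R10 starts Saturday 05:15 → clear.
R5: starts Saturday 11:45 at or after R10 ends Saturday 06:30 → clear.
R7: starts Saturday 19:45 at or after R10 ends Saturday 06:30 → clear.
R6: starts Saturday 23:00 at or after R10 ends Saturday 06:30 → clear.
R8: starts Sunday 09:30 at or after R10 ends Saturday 06:30 → clear.
R9: starts Sunday 11:15 at or after R10 ends Saturday 06:30 → clear.
R10 overlaps R3.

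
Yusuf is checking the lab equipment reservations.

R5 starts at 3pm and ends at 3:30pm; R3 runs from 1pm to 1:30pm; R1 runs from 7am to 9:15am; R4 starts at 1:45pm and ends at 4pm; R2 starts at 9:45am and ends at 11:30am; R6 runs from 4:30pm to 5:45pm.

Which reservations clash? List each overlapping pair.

Two intervals overlap when each starts before the other ends.
Sorted by start: R1, R2, R3, R4, R5, R6.
R2 starts after R1 ends, so R1 has no further overlaps.
R3 starts after R2 ends, so R2 has no further overlaps.
R4 starts after R3 ends, so R3 has no further overlaps.
R5 starts before R4 ends → R4 and R5 overlap.
R6 starts after R4 ends.
R6 starts after R5 ends.

R4 & R5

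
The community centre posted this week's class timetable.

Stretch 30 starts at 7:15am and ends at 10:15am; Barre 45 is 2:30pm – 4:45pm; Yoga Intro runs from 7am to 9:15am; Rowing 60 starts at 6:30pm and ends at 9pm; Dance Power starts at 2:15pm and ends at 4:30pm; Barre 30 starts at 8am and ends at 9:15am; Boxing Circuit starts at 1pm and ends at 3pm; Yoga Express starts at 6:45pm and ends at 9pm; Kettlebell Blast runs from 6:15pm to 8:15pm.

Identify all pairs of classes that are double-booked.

Sorted by start: Yoga Intro, Stretch 30, Barre 30, Boxing Circuit, Dance Power, Barre 45, Kettlebell Blast, Rowing 60, Yoga Express.
Stretch 30 starts before Yoga Intro ends → Yoga Intro and Stretch 30 overlap.
Barre 30 starts before Yoga Intro ends → Yoga Intro and Barre 30 overlap.
Boxing Circuit starts after Yoga Intro ends; Yoga Intro is clear from here.
Barre 30 starts before Stretch 30 ends → Stretch 30 and Barre 30 overlap.
Boxing Circuit starts after Stretch 30 ends; Stretch 30 is clear from here.
Boxing Circuit starts after Barre 30 ends; Barre 30 is clear from here.
Dance Power starts before Boxing Circuit ends → Boxing Circuit and Dance Power overlap.
Barre 45 starts before Boxing Circuit ends → Boxing Circuit and Barre 45 overlap.
Kettlebell Blast starts after Boxing Circuit ends; Boxing Circuit is clear from here.
Barre 45 starts before Dance Power ends → Dance Power and Barre 45 overlap.
Kettlebell Blast starts after Dance Power ends; Dance Power is clear from here.
Kettlebell Blast starts after Barre 45 ends; Barre 45 is clear from here.
Rowing 60 starts before Kettlebell Blast ends → Kettlebell Blast and Rowing 60 overlap.
Yoga Express starts before Kettlebell Blast ends → Kettlebell Blast and Yoga Express overlap.
Yoga Express starts before Rowing 60 ends → Rowing 60 and Yoga Express overlap.

Barre 30 & Stretch 30, Barre 30 & Yoga Intro, Barre 45 & Boxing Circuit, Barre 45 & Dance Power, Boxing Circuit & Dance Power, Kettlebell Blast & Rowing 60, Kettlebell Blast & Yoga Express, Rowing 60 & Yoga Express, Stretch 30 & Yoga Intro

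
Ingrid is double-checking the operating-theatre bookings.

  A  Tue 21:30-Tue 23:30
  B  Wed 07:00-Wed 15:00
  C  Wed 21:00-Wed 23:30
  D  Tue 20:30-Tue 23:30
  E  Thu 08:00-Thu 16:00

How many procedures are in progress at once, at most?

2

Walk through starts and ends in time order (an end at T is processed before a start at T):
Tue 20:30 start D → 1
Tue 21:30 start A → 2
Tue 23:30 end A → 1
Tue 23:30 end D → 0
Wed 07:00 start B → 1
Wed 15:00 end B → 0
Wed 21:00 start C → 1
Wed 23:30 end C → 0
Thu 08:00 start E → 1
Thu 16:00 end E → 0
Peak is 2, at Tue 21:30 (A, D).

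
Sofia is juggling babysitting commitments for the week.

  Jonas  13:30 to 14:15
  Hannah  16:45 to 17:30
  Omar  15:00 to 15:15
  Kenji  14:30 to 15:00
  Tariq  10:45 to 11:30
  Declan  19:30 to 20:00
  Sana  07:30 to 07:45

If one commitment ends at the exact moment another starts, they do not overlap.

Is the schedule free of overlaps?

Yes

Check each pair: they overlap iff neither finishes before the other starts.
Sorted by start: Sana, Tariq, Jonas, Kenji, Omar, Hannah, Declan.
Tariq starts after Sana ends, so nothing later overlaps Sana either.
Jonas starts after Tariq ends, so nothing later overlaps Tariq either.
Kenji starts after Jonas ends, so nothing later overlaps Jonas either.
Omar starts exactly when Kenji ends (back-to-back, no overlap), so nothing later overlaps Kenji either.
Hannah starts after Omar ends, so nothing later overlaps Omar either.
Declan starts after Hannah ends.
Every pair is clear; the schedule has no overlaps.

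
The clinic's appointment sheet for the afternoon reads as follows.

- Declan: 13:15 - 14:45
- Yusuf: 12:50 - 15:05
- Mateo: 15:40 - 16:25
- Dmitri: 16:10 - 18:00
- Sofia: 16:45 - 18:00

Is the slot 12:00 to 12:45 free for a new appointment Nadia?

Yes — the slot is free

Yusuf: starts 12:50 at or after Nadia ends 12:45 → clear.
Declan: starts 13:15 at or after Nadia ends 12:45 → clear.
Mateo: starts 15:40 at or after Nadia ends 12:45 → clear.
Dmitri: starts 16:10 at or after Nadia ends 12:45 → clear.
Sofia: starts 16:45 at or after Nadia ends 12:45 → clear.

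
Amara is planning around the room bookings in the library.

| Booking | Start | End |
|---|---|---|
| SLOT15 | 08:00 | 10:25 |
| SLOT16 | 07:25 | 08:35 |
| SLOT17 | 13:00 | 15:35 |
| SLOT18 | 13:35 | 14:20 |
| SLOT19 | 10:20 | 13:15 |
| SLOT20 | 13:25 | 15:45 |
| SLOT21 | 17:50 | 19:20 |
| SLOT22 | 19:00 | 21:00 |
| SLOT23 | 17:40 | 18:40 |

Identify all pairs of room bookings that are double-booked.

Two intervals overlap when each starts before the other ends.
Sorted by start: SLOT16, SLOT15, SLOT19, SLOT17, SLOT20, SLOT18, SLOT23, SLOT21, SLOT22.
SLOT15 starts before SLOT16 ends → SLOT16 and SLOT15 overlap.
SLOT19 starts after SLOT16 ends, so SLOT16 has no further overlaps.
SLOT19 starts before SLOT15 ends → SLOT15 and SLOT19 overlap.
SLOT17 starts after SLOT15 ends, so SLOT15 has no further overlaps.
SLOT17 starts before SLOT19 ends → SLOT19 and SLOT17 overlap.
SLOT20 starts after SLOT19 ends, so SLOT19 has no further overlaps.
SLOT20 starts before SLOT17 ends → SLOT17 and SLOT20 overlap.
SLOT18 starts before SLOT17 ends → SLOT17 and SLOT18 overlap.
SLOT23 starts after SLOT17 ends, so SLOT17 has no further overlaps.
SLOT18 starts before SLOT20 ends → SLOT20 and SLOT18 overlap.
SLOT23 starts after SLOT20 ends, so SLOT20 has no further overlaps.
SLOT23 starts after SLOT18 ends, so SLOT18 has no further overlaps.
SLOT21 starts before SLOT23 ends → SLOT23 and SLOT21 overlap.
SLOT22 starts after SLOT23 ends.
SLOT22 starts before SLOT21 ends → SLOT21 and SLOT22 overlap.

SLOT15 & SLOT16, SLOT15 & SLOT19, SLOT17 & SLOT18, SLOT17 & SLOT19, SLOT17 & SLOT20, SLOT18 & SLOT20, SLOT21 & SLOT22, SLOT21 & SLOT23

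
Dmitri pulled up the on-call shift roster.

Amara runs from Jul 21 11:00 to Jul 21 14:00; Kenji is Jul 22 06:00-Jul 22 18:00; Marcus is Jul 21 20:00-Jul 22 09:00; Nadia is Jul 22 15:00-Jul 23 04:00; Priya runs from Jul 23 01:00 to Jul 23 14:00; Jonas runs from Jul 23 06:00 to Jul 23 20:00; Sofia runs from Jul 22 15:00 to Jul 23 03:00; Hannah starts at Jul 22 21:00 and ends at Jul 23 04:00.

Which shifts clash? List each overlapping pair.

Check each pair: they overlap iff neither finishes before the other starts.
Sorted by start: Amara, Marcus, Kenji, Nadia, Sofia, Hannah, Priya, Jonas.
Marcus starts after Amara ends, so nothing later overlaps Amara either.
Kenji starts before Marcus ends → Marcus and Kenji overlap.
Nadia starts after Marcus ends, so nothing later overlaps Marcus either.
Nadia starts before Kenji ends → Kenji and Nadia overlap.
Sofia starts before Kenji ends → Kenji and Sofia overlap.
Hannah starts after Kenji ends, so nothing later overlaps Kenji either.
Sofia starts before Nadia ends → Nadia and Sofia overlap.
Hannah starts before Nadia ends → Nadia and Hannah overlap.
Priya starts before Nadia ends → Nadia and Priya overlap.
Jonas starts after Nadia ends.
Hannah starts before Sofia ends → Sofia and Hannah overlap.
Priya starts before Sofia ends → Sofia and Priya overlap.
Jonas starts after Sofia ends.
Priya starts before Hannah ends → Hannah and Priya overlap.
Jonas starts after Hannah ends.
Jonas starts before Priya ends → Priya and Jonas overlap.

Hannah & Nadia, Hannah & Priya, Hannah & Sofia, Jonas & Priya, Kenji & Marcus, Kenji & Nadia, Kenji & Sofia, Nadia & Priya, Nadia & Sofia, Priya & Sofia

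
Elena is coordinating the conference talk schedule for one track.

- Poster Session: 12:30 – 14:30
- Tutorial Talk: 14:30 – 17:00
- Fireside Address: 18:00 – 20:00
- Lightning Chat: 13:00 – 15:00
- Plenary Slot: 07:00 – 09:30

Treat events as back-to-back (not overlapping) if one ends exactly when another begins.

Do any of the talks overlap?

Two intervals overlap when each starts before the other ends.
Sorted by start: Plenary Slot, Poster Session, Lightning Chat, Tutorial Talk, Fireside Address.
Poster Session starts after Plenary Slot ends; Plenary Slot is clear from here.
Lightning Chat starts before Poster Session ends → Poster Session and Lightning Chat overlap.
That's a conflict, so the schedule is not conflict-free.

Yes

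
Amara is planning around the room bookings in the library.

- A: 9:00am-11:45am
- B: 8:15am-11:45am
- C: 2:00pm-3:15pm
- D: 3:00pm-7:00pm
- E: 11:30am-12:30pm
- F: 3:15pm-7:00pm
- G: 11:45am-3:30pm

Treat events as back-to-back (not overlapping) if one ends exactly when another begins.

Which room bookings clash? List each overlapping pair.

Sorted by start: B, A, E, G, C, D, F.
A starts before B ends → B and A overlap.
E starts before B ends → B and E overlap.
G starts exactly when B ends (back-to-back, no overlap), so B has no further overlaps.
E starts before A ends → A and E overlap.
G starts exactly when A ends (back-to-back, no overlap), so A has no further overlaps.
G starts before E ends → E and G overlap.
C starts after E ends, so E has no further overlaps.
C starts before G ends → G and C overlap.
D starts before G ends → G and D overlap.
F starts before G ends → G and F overlap.
D starts before C ends → C and D overlap.
F starts exactly when C ends (back-to-back, no overlap).
F starts before D ends → D and F overlap.

A & B, A & E, B & E, C & D, C & G, D & F, D & G, E & G, F & G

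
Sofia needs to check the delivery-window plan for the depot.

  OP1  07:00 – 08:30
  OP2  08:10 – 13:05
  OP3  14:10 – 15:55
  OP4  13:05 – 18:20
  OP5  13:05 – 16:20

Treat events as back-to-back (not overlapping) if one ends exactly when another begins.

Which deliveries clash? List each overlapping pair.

Sorted by start: OP1, OP2, OP4, OP5, OP3.
OP2 starts before OP1 ends → OP1 and OP2 overlap.
OP4 starts after OP1 ends, so OP1 has no further overlaps.
OP4 starts exactly when OP2 ends (back-to-back, no overlap), so OP2 has no further overlaps.
OP5 starts before OP4 ends → OP4 and OP5 overlap.
OP3 starts before OP4 ends → OP4 and OP3 overlap.
OP3 starts before OP5 ends → OP5 and OP3 overlap.

OP1 & OP2, OP3 & OP4, OP3 & OP5, OP4 & OP5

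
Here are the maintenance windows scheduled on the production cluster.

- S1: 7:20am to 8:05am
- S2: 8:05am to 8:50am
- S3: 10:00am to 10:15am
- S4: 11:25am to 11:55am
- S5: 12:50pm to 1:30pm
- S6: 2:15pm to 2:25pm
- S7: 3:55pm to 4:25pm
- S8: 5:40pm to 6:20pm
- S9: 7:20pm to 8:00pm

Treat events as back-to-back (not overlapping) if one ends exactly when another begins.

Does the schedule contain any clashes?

No

Sorted by start: S1, S2, S3, S4, S5, S6, S7, S8, S9.
S2 starts exactly when S1 ends (back-to-back, no overlap); S1 is clear from here.
S3 starts after S2 ends; S2 is clear from here.
S4 starts after S3 ends; S3 is clear from here.
S5 starts after S4 ends; S4 is clear from here.
S6 starts after S5 ends; S5 is clear from here.
S7 starts after S6 ends; S6 is clear from here.
S8 starts after S7 ends; S7 is clear from here.
S9 starts after S8 ends.
Every pair is clear; the schedule has no overlaps.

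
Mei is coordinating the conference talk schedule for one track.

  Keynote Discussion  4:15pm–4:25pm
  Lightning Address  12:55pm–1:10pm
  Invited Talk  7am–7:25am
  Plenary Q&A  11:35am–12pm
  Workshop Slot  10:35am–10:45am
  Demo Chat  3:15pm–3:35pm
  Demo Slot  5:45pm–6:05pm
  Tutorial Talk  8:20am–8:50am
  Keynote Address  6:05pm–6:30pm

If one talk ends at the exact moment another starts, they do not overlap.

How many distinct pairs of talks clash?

0

Sorted by start: Invited Talk, Tutorial Talk, Workshop Slot, Plenary Q&A, Lightning Address, Demo Chat, Keynote Discussion, Demo Slot, Keynote Address.
Tutorial Talk starts after Invited Talk ends, so nothing later overlaps Invited Talk either.
Workshop Slot starts after Tutorial Talk ends, so nothing later overlaps Tutorial Talk either.
Plenary Q&A starts after Workshop Slot ends, so nothing later overlaps Workshop Slot either.
Lightning Address starts after Plenary Q&A ends, so nothing later overlaps Plenary Q&A either.
Demo Chat starts after Lightning Address ends, so nothing later overlaps Lightning Address either.
Keynote Discussion starts after Demo Chat ends, so nothing later overlaps Demo Chat either.
Demo Slot starts after Keynote Discussion ends, so nothing later overlaps Keynote Discussion either.
Keynote Address starts exactly when Demo Slot ends (back-to-back, no overlap).
No pair overlaps.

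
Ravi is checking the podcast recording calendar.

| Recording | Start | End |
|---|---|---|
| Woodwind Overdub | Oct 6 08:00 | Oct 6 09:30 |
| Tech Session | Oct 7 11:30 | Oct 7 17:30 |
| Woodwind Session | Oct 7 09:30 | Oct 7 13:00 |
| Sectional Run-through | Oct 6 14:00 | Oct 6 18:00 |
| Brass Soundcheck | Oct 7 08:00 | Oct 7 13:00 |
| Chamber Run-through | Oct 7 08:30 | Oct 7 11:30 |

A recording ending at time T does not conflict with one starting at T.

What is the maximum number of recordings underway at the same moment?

Walk through starts and ends in time order (an end at T is processed before a start at T):
Oct 6 08:00 start Woodwind Overdub → 1
Oct 6 09:30 end Woodwind Overdub → 0
Oct 6 14:00 start Sectional Run-through → 1
Oct 6 18:00 end Sectional Run-through → 0
Oct 7 08:00 start Brass Soundcheck → 1
Oct 7 08:30 start Chamber Run-through → 2
Oct 7 09:30 start Woodwind Session → 3
Oct 7 11:30 end Chamber Run-through → 2
Oct 7 11:30 start Tech Session → 3
Oct 7 13:00 end Brass Soundcheck → 2
Oct 7 13:00 end Woodwind Session → 1
Oct 7 17:30 end Tech Session → 0
Peak is 3, at Oct 7 09:30 (Brass Soundcheck, Chamber Run-through, Woodwind Session).

3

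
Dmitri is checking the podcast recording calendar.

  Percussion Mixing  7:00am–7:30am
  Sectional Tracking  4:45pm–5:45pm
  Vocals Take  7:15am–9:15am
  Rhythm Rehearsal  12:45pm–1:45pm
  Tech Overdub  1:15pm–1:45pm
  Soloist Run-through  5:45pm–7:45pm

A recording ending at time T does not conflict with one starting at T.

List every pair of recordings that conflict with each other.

Sorted by start: Percussion Mixing, Vocals Take, Rhythm Rehearsal, Tech Overdub, Sectional Tracking, Soloist Run-through.
Vocals Take starts before Percussion Mixing ends → Percussion Mixing and Vocals Take overlap.
Rhythm Rehearsal starts after Percussion Mixing ends, so Percussion Mixing has no further overlaps.
Rhythm Rehearsal starts after Vocals Take ends, so Vocals Take has no further overlaps.
Tech Overdub starts before Rhythm Rehearsal ends → Rhythm Rehearsal and Tech Overdub overlap.
Sectional Tracking starts after Rhythm Rehearsal ends, so Rhythm Rehearsal has no further overlaps.
Sectional Tracking starts after Tech Overdub ends, so Tech Overdub has no further overlaps.
Soloist Run-through starts exactly when Sectional Tracking ends (back-to-back, no overlap).

Percussion Mixing & Vocals Take, Rhythm Rehearsal & Tech Overdub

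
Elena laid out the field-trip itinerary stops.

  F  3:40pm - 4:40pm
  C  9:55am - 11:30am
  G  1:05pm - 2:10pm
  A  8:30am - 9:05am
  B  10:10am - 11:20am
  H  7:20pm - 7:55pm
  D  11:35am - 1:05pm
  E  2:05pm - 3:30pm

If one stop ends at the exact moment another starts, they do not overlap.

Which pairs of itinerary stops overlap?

B & C, E & G

Two intervals overlap when each starts before the other ends.
Sorted by start: A, C, B, D, G, E, F, H.
C starts after A ends — done with A.
B starts before C ends → C and B overlap.
D starts after C ends — done with C.
D starts after B ends — done with B.
G starts exactly when D ends (back-to-back, no overlap) — done with D.
E starts before G ends → G and E overlap.
F starts after G ends — done with G.
F starts after E ends — done with E.
H starts after F ends.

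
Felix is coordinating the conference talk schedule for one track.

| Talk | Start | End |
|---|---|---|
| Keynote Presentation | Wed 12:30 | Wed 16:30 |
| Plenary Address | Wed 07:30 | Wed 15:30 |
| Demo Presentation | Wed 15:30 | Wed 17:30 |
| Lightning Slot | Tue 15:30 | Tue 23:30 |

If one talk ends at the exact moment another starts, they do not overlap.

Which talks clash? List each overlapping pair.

Sorted by start: Lightning Slot, Plenary Address, Keynote Presentation, Demo Presentation.
Plenary Address starts after Lightning Slot ends — done with Lightning Slot.
Keynote Presentation starts before Plenary Address ends → Plenary Address and Keynote Presentation overlap.
Demo Presentation starts exactly when Plenary Address ends (back-to-back, no overlap).
Demo Presentation starts before Keynote Presentation ends → Keynote Presentation and Demo Presentation overlap.

Demo Presentation & Keynote Presentation, Keynote Presentation & Plenary Address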